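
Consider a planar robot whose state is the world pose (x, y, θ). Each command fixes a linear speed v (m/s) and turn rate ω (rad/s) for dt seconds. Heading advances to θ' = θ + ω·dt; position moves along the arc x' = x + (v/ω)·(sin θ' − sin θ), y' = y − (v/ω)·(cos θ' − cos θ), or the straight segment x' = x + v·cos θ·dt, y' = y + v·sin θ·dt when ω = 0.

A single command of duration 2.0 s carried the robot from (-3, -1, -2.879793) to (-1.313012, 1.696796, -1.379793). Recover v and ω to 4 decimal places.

v = -1.7500, ω = 0.7500

Δθ = -1.379793 − -2.879793 = 1.500000
ω = Δθ/dt = 1.500000/2.0 = 0.7500
R = −Δy/(cos θ' − cos θ) = -2.3333
v = R·ω = -2.3333·0.7500 = -1.7500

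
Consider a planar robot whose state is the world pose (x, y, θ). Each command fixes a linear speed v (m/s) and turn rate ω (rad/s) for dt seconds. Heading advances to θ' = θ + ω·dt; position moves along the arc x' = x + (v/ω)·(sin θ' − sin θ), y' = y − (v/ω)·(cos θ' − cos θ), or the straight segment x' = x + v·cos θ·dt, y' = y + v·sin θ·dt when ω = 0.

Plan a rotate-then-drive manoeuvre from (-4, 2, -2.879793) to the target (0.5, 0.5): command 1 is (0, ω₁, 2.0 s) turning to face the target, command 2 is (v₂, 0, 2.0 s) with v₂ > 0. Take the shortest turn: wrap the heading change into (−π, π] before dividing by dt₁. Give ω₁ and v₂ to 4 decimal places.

ω₁ = 1.2790, v₂ = 2.3717

heading to target = atan2(0.5−2, 0.5−-4) = -0.3218
Δθ = wrap(-0.3218 − -2.8798) = 2.5580; ω₁ = Δθ/dt₁ = 1.2790
distance = √((0.5−-4)² + (0.5−2)²) = 4.7434; v₂ = distance/dt₂ = 2.3717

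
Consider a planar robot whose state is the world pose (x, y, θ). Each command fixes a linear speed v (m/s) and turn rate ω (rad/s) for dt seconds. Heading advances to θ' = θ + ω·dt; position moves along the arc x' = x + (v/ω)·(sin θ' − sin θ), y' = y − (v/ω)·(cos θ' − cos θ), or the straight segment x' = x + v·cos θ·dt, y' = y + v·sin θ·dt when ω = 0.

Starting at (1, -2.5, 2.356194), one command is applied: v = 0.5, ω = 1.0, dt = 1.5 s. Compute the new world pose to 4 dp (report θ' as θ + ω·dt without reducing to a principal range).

(0.3188, -2.4759, 3.8562)

θ' = 2.3562 + 1.0·1.5 = 3.8562
R = v/ω = 0.5/1.0 = 0.5000
x' = 1 + 0.5000·(sin 3.8562 − sin 2.3562) = 0.3188
y' = -2.5 − 0.5000·(cos 3.8562 − cos 2.3562) = -2.4759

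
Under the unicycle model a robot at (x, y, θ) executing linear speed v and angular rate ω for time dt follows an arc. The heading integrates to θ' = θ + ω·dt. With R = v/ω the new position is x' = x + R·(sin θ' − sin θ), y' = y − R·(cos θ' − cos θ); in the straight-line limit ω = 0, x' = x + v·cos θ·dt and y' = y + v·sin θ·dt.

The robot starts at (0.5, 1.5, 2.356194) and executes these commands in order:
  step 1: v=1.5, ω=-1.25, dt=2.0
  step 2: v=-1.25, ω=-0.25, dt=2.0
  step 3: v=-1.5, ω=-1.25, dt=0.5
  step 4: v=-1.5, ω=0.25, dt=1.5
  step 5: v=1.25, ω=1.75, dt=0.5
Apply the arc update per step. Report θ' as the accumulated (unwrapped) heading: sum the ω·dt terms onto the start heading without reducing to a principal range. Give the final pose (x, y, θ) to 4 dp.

(-1.6979, 6.7958, -0.0188)

step 1: θ'=-0.1438 (R=-1.2000) → pose (1.5205, 3.5361, -0.1438)
step 2: θ'=-0.6438 (R=5.0000) → pose (-0.7642, 4.4854, -0.6438)
step 3: θ'=-1.2688 (R=1.2000) → pose (-1.1896, 5.0883, -1.2688)
step 4: θ'=-0.8938 (R=-6.0000) → pose (-2.2413, 7.0625, -0.8938)
step 5: θ'=-0.0188 (R=0.7143) → pose (-1.6979, 6.7958, -0.0188)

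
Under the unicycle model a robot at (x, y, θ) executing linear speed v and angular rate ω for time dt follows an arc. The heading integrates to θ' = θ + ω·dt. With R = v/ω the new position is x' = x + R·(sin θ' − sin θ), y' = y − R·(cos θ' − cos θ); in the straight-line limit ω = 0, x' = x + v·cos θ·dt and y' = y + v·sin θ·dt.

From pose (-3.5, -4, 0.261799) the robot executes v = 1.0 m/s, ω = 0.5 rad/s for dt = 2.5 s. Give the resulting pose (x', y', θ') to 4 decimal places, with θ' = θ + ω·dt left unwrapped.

(-2.0211, -2.1861, 1.5118)

θ' = 0.2618 + 0.5·2.5 = 1.5118
R = v/ω = 1.0/0.5 = 2.0000
x' = -3.5 + 2.0000·(sin 1.5118 − sin 0.2618) = -2.0211
y' = -4 − 2.0000·(cos 1.5118 − cos 0.2618) = -2.1861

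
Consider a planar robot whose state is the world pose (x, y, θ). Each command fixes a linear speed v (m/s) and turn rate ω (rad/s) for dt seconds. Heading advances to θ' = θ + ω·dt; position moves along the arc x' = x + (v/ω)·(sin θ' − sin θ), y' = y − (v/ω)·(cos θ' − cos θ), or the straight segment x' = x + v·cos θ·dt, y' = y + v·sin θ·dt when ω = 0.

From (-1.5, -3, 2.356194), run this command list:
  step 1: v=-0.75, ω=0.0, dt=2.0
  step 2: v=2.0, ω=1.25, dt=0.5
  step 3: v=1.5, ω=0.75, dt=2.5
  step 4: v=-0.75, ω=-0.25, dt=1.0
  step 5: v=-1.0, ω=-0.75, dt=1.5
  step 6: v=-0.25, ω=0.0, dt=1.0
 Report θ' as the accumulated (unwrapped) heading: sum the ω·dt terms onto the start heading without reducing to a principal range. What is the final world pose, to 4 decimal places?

(-2.5106, -3.9265, 3.4812)

step 1: θ'=2.3562 (straight) → pose (-0.4393, -4.0607, 2.3562)
step 2: θ'=2.9812 (R=1.6000) → pose (-1.3152, -3.6126, 2.9812)
step 3: θ'=4.8562 (R=2.0000) → pose (-3.6140, -5.8735, 4.8562)
step 4: θ'=4.6062 (R=3.0000) → pose (-3.6280, -5.1256, 4.6062)
step 5: θ'=3.4812 (R=1.3333) → pose (-2.7463, -4.0097, 3.4812)
step 6: θ'=3.4812 (straight) → pose (-2.5106, -3.9265, 3.4812)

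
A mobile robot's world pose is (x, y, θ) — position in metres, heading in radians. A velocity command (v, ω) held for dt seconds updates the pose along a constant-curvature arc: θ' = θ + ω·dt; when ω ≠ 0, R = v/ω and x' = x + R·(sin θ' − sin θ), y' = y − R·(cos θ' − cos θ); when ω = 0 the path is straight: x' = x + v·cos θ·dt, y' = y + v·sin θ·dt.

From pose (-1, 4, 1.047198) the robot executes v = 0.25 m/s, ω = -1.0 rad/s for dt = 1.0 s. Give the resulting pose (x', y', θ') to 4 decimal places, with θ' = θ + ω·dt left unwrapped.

θ' = 1.0472 + -1.0·1.0 = 0.0472
R = v/ω = 0.25/-1.0 = -0.2500
x' = -1 + -0.2500·(sin 0.0472 − sin 1.0472) = -0.7953
y' = 4 − -0.2500·(cos 0.0472 − cos 1.0472) = 4.1247

(-0.7953, 4.1247, 0.0472)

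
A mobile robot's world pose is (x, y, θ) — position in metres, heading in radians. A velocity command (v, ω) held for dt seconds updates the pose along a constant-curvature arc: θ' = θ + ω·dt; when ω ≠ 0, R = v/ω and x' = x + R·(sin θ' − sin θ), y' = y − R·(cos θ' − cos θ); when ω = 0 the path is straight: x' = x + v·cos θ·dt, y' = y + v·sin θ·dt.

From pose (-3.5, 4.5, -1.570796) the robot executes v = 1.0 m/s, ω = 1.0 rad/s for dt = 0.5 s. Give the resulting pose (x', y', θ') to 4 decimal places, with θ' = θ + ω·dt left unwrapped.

(-3.3776, 4.0206, -1.0708)

θ' = -1.5708 + 1.0·0.5 = -1.0708
R = v/ω = 1.0/1.0 = 1.0000
x' = -3.5 + 1.0000·(sin -1.0708 − sin -1.5708) = -3.3776
y' = 4.5 − 1.0000·(cos -1.0708 − cos -1.5708) = 4.0206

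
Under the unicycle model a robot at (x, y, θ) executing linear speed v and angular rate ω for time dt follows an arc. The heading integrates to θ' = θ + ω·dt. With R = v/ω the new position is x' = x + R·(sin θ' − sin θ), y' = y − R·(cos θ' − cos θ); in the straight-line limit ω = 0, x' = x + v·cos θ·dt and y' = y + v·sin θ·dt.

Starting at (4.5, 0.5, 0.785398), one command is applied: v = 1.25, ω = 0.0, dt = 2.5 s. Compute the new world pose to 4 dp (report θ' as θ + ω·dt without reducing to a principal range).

(6.7097, 2.7097, 0.7854)

θ' = 0.7854 + 0.0·2.5 = 0.7854
ω = 0 → straight: x' = 4.5 + 1.25·cos(0.7854)·2.5 = 6.7097
y' = 0.5 + 1.25·sin(0.7854)·2.5 = 2.7097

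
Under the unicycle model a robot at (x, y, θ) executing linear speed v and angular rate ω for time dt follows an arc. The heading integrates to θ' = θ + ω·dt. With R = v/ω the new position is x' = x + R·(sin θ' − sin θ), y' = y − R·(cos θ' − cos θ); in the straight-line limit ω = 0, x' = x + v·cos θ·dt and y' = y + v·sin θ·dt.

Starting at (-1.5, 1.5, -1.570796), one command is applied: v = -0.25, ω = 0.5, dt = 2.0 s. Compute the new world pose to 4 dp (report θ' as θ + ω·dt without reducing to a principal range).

θ' = -1.5708 + 0.5·2.0 = -0.5708
R = v/ω = -0.25/0.5 = -0.5000
x' = -1.5 + -0.5000·(sin -0.5708 − sin -1.5708) = -1.7298
y' = 1.5 − -0.5000·(cos -0.5708 − cos -1.5708) = 1.9207

(-1.7298, 1.9207, -0.5708)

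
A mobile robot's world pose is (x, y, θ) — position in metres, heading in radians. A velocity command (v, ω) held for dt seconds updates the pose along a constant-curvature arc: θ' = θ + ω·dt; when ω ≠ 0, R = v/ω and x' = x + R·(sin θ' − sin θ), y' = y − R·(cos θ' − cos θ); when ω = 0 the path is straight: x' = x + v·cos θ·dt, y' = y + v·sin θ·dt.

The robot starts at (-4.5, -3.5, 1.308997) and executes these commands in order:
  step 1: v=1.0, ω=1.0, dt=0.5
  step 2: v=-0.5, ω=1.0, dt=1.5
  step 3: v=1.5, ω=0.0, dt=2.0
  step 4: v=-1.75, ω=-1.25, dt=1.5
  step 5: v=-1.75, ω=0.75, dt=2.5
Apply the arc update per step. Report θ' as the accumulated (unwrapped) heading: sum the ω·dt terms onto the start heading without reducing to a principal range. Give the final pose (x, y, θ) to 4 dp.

step 1: θ'=1.8090 (R=1.0000) → pose (-4.4942, -3.0052, 1.8090)
step 2: θ'=3.3090 (R=-0.5000) → pose (-3.9250, -3.3803, 3.3090)
step 3: θ'=3.3090 (straight) → pose (-6.8830, -3.8801, 3.3090)
step 4: θ'=1.4340 (R=1.4000) → pose (-5.2628, -5.4515, 1.4340)
step 5: θ'=3.3090 (R=-2.3333) → pose (-2.5625, -8.0704, 3.3090)

(-2.5625, -8.0704, 3.3090)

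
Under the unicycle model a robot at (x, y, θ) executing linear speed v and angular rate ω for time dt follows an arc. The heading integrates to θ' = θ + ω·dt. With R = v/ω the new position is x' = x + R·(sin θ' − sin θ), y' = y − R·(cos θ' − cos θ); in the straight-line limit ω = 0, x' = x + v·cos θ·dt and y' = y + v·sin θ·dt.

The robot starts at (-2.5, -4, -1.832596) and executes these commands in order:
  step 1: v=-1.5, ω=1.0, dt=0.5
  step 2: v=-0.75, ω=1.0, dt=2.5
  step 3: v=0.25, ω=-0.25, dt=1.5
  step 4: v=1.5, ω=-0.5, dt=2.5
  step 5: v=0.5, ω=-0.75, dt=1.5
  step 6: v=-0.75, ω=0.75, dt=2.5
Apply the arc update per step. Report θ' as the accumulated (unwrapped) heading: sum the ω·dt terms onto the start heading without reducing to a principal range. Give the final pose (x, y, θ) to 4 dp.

step 1: θ'=-1.3326 (R=-1.5000) → pose (-2.4912, -3.2578, -1.3326)
step 2: θ'=1.1674 (R=-0.7500) → pose (-3.9099, -3.1404, 1.1674)
step 3: θ'=0.7924 (R=-1.0000) → pose (-3.7022, -2.8308, 0.7924)
step 4: θ'=-0.4576 (R=-3.0000) → pose (-0.2407, -2.2459, -0.4576)
step 5: θ'=-1.5826 (R=-0.6667) → pose (0.1314, -2.8518, -1.5826)
step 6: θ'=0.2924 (R=-1.0000) → pose (-1.1568, -1.8825, 0.2924)

(-1.1568, -1.8825, 0.2924)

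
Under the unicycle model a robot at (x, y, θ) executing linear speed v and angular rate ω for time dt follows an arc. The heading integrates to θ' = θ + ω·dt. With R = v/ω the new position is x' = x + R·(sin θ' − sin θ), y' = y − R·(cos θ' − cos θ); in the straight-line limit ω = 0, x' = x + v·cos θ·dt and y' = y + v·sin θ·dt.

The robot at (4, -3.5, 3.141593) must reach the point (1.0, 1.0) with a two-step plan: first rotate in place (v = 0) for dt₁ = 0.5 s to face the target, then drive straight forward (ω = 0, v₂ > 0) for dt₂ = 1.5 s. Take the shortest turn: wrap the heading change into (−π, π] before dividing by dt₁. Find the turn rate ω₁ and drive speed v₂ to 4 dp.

ω₁ = -1.9656, v₂ = 3.6056

heading to target = atan2(1−-3.5, 1−4) = 2.1588
Δθ = wrap(2.1588 − 3.1416) = -0.9828; ω₁ = Δθ/dt₁ = -1.9656
distance = √((1−4)² + (1−-3.5)²) = 5.4083; v₂ = distance/dt₂ = 3.6056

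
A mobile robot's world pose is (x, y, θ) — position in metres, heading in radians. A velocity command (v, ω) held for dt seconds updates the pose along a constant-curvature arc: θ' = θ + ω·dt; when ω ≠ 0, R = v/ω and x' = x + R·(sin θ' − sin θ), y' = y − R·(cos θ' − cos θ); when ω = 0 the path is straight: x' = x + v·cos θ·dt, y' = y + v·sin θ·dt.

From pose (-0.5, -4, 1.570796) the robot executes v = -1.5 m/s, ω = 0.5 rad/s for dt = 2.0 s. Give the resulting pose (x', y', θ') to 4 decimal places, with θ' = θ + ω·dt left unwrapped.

(0.8791, -6.5244, 2.5708)

θ' = 1.5708 + 0.5·2.0 = 2.5708
R = v/ω = -1.5/0.5 = -3.0000
x' = -0.5 + -3.0000·(sin 2.5708 − sin 1.5708) = 0.8791
y' = -4 − -3.0000·(cos 2.5708 − cos 1.5708) = -6.5244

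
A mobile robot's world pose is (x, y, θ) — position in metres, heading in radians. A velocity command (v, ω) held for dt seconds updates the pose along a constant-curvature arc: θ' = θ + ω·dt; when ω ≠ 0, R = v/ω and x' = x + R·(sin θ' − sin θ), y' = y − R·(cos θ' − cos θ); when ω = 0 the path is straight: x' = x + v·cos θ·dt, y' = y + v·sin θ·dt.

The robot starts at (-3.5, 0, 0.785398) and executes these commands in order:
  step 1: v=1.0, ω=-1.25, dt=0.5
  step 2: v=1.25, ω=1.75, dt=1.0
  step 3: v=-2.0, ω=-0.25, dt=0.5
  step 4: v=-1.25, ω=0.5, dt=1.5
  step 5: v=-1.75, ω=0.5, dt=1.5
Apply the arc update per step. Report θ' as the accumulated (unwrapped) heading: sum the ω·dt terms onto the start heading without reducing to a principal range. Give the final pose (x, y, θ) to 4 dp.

(1.2847, -1.9038, 3.2854)

step 1: θ'=0.1604 (R=-0.8000) → pose (-3.0621, 0.2240, 0.1604)
step 2: θ'=1.9104 (R=0.7143) → pose (-2.5027, 1.1671, 1.9104)
step 3: θ'=1.7854 (R=8.0000) → pose (-2.2293, 0.2059, 1.7854)
step 4: θ'=2.5354 (R=-2.5000) → pose (-1.2110, -1.3163, 2.5354)
step 5: θ'=3.2854 (R=-3.5000) → pose (1.2847, -1.9038, 3.2854)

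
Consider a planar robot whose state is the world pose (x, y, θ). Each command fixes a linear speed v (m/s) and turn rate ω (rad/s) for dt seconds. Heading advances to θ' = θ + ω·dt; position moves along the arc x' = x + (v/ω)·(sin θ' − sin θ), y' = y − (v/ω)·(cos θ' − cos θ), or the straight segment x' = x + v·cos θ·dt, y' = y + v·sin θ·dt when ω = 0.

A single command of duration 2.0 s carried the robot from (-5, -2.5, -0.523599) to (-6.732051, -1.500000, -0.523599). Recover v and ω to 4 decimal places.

v = -1.0000, ω = 0.0000

Δθ = -0.523599 − -0.523599 = 0.000000
ω = Δθ/dt = 0.000000/2.0 = 0.0000
ω = 0 → v = (Δx·cos θ + Δy·sin θ)/dt = -1.0000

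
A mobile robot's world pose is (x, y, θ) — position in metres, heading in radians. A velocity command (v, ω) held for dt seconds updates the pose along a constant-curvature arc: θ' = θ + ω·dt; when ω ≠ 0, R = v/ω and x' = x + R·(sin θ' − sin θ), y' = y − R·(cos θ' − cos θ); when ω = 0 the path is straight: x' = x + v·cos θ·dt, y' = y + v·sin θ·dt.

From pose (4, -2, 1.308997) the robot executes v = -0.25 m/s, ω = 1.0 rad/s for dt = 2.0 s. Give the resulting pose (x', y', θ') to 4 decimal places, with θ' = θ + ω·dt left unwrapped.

θ' = 1.3090 + 1.0·2.0 = 3.3090
R = v/ω = -0.25/1.0 = -0.2500
x' = 4 + -0.2500·(sin 3.3090 − sin 1.3090) = 4.2831
y' = -2 − -0.2500·(cos 3.3090 − cos 1.3090) = -2.3112

(4.2831, -2.3112, 3.3090)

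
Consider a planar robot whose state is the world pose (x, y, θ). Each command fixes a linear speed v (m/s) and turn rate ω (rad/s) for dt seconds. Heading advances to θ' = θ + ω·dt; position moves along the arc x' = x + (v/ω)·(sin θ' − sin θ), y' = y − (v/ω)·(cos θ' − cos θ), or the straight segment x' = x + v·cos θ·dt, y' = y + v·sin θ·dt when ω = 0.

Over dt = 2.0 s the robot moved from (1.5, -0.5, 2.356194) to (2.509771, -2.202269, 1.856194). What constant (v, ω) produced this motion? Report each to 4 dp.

v = -1.0000, ω = -0.2500

Δθ = 1.856194 − 2.356194 = -0.500000
ω = Δθ/dt = -0.500000/2.0 = -0.2500
R = −Δy/(cos θ' − cos θ) = 4.0000
v = R·ω = 4.0000·-0.2500 = -1.0000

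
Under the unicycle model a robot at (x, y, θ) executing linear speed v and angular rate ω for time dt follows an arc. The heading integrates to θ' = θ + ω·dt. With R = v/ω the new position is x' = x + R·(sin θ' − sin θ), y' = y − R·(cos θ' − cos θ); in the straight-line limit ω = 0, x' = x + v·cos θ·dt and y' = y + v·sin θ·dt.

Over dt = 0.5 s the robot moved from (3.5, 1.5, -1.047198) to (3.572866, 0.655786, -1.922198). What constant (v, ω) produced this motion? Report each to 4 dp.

Δθ = -1.922198 − -1.047198 = -0.875000
ω = Δθ/dt = -0.875000/0.5 = -1.7500
R = −Δy/(cos θ' − cos θ) = -1.0000
v = R·ω = -1.0000·-1.7500 = 1.7500

v = 1.7500, ω = -1.7500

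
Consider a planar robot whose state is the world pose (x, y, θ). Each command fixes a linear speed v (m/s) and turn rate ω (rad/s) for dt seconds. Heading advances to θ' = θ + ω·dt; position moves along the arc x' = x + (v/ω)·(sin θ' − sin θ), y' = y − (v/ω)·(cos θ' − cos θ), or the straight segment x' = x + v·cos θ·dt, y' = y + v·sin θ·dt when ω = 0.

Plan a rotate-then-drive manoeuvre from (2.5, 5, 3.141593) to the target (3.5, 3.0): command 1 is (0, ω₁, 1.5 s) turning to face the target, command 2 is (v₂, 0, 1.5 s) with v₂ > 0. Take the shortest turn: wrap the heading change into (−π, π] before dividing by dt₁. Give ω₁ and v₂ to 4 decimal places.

ω₁ = 1.3563, v₂ = 1.4907

heading to target = atan2(3−5, 3.5−2.5) = -1.1071
Δθ = wrap(-1.1071 − 3.1416) = 2.0344; ω₁ = Δθ/dt₁ = 1.3563
distance = √((3.5−2.5)² + (3−5)²) = 2.2361; v₂ = distance/dt₂ = 1.4907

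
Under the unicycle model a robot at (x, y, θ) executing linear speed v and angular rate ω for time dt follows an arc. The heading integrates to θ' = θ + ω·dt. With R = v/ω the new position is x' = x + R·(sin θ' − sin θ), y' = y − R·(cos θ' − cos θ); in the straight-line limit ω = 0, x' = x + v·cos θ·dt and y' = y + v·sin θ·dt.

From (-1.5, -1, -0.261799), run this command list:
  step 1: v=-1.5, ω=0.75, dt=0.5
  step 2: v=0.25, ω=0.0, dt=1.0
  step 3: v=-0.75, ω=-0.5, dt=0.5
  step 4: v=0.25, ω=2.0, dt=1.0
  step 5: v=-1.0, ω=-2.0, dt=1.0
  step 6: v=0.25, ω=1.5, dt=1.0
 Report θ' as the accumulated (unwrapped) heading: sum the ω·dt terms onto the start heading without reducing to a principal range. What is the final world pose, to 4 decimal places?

step 1: θ'=0.1132 (R=-2.0000) → pose (-2.2436, -0.9447, 0.1132)
step 2: θ'=0.1132 (straight) → pose (-1.9952, -0.9164, 0.1132)
step 3: θ'=-0.1368 (R=1.5000) → pose (-2.3692, -0.9120, -0.1368)
step 4: θ'=1.8632 (R=0.1250) → pose (-2.2324, -0.7521, 1.8632)
step 5: θ'=-0.1368 (R=0.5000) → pose (-2.7794, -1.3916, -0.1368)
step 6: θ'=1.3632 (R=0.1667) → pose (-2.5936, -1.2608, 1.3632)

(-2.5936, -1.2608, 1.3632)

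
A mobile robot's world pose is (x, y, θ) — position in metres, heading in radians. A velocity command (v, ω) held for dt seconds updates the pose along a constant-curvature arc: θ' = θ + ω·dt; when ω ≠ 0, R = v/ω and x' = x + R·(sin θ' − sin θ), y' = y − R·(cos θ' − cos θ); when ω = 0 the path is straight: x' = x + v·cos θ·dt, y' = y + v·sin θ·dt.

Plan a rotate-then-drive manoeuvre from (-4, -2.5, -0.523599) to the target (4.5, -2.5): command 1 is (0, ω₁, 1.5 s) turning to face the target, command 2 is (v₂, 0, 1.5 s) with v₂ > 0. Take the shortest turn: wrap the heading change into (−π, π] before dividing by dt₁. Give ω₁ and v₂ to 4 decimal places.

ω₁ = 0.3491, v₂ = 5.6667

heading to target = atan2(-2.5−-2.5, 4.5−-4) = 0.0000
Δθ = wrap(0.0000 − -0.5236) = 0.5236; ω₁ = Δθ/dt₁ = 0.3491
distance = √((4.5−-4)² + (-2.5−-2.5)²) = 8.5000; v₂ = distance/dt₂ = 5.6667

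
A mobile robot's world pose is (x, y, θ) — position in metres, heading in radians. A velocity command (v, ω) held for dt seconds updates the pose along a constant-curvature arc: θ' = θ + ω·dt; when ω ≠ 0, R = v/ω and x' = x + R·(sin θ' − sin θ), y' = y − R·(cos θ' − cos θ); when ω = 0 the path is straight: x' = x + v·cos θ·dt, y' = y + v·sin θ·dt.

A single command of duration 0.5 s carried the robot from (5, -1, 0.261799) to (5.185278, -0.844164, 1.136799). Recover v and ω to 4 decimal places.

v = 0.5000, ω = 1.7500

Δθ = 1.136799 − 0.261799 = 0.875000
ω = Δθ/dt = 0.875000/0.5 = 1.7500
R = Δx/(sin θ' − sin θ) = 0.2857
v = R·ω = 0.2857·1.7500 = 0.5000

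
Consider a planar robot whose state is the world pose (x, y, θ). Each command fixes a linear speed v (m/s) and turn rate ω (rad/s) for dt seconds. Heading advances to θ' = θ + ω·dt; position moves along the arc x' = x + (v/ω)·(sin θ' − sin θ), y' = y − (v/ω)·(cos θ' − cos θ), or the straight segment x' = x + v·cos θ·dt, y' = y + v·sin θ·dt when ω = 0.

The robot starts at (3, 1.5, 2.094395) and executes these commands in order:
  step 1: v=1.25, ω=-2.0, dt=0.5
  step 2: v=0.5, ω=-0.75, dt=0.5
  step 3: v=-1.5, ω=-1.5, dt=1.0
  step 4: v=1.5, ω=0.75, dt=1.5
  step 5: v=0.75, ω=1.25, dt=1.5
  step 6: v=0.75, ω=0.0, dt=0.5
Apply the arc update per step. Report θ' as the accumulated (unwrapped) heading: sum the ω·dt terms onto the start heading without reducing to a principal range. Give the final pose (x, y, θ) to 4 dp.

step 1: θ'=1.0944 (R=-0.6250) → pose (2.9859, 2.0991, 1.0944)
step 2: θ'=0.7194 (R=-0.6667) → pose (3.1390, 2.2949, 0.7194)
step 3: θ'=-0.7806 (R=1.0000) → pose (1.7764, 2.3366, -0.7806)
step 4: θ'=0.3444 (R=2.0000) → pose (3.8590, 1.8750, 0.3444)
step 5: θ'=2.2194 (R=0.6000) → pose (4.1346, 2.8022, 2.2194)
step 6: θ'=2.2194 (straight) → pose (3.9081, 3.1011, 2.2194)

(3.9081, 3.1011, 2.2194)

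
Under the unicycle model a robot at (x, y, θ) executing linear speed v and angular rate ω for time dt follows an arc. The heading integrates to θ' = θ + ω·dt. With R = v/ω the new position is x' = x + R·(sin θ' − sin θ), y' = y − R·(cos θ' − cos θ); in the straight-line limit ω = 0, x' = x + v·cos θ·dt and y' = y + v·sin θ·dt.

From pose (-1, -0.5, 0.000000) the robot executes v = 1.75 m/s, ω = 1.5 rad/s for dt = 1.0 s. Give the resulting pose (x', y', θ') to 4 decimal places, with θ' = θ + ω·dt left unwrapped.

(0.1637, 0.5841, 1.5000)

θ' = 0.0000 + 1.5·1.0 = 1.5000
R = v/ω = 1.75/1.5 = 1.1667
x' = -1 + 1.1667·(sin 1.5000 − sin 0.0000) = 0.1637
y' = -0.5 − 1.1667·(cos 1.5000 − cos 0.0000) = 0.5841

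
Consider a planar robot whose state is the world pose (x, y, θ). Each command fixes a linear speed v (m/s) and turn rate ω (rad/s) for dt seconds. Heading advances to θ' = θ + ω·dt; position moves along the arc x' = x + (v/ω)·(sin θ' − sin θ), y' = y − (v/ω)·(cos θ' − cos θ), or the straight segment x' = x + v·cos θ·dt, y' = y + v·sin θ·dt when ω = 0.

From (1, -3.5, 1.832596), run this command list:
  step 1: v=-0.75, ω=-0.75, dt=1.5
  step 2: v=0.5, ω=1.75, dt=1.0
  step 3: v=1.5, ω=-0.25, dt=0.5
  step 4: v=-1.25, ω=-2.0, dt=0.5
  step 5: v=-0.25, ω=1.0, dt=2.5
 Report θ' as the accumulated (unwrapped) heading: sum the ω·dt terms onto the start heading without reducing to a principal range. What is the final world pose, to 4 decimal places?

step 1: θ'=0.7076 (R=1.0000) → pose (0.6841, -4.5187, 0.7076)
step 2: θ'=2.4576 (R=0.2857) → pose (0.6789, -4.0802, 2.4576)
step 3: θ'=2.3326 (R=-6.0000) → pose (0.1287, -3.5712, 2.3326)
step 4: θ'=1.3326 (R=0.6250) → pose (0.2838, -4.1501, 1.3326)
step 5: θ'=3.8326 (R=-0.2500) → pose (0.6861, -4.4017, 3.8326)

(0.6861, -4.4017, 3.8326)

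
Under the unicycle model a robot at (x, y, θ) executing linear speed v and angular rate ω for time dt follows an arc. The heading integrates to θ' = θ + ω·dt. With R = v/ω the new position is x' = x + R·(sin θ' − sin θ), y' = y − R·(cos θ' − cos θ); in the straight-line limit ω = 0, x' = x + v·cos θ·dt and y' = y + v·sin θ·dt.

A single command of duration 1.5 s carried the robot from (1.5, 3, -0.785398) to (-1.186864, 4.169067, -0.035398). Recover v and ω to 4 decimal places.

Δθ = -0.035398 − -0.785398 = 0.750000
ω = Δθ/dt = 0.750000/1.5 = 0.5000
R = Δx/(sin θ' − sin θ) = -4.0000
v = R·ω = -4.0000·0.5000 = -2.0000

v = -2.0000, ω = 0.5000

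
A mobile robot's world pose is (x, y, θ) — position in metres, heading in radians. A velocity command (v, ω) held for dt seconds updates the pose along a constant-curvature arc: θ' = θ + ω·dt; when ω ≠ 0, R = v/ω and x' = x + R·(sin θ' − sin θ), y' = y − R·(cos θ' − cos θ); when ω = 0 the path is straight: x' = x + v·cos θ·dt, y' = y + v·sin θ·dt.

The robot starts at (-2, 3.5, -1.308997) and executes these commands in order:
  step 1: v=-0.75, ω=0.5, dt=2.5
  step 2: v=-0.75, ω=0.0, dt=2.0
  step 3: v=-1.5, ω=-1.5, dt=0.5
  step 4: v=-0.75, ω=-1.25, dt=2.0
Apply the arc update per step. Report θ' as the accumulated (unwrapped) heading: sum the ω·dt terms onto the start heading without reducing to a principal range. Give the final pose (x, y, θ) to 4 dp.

step 1: θ'=-0.0590 (R=-1.5000) → pose (-3.3604, 4.6092, -0.0590)
step 2: θ'=-0.0590 (straight) → pose (-4.8578, 4.6976, -0.0590)
step 3: θ'=-0.8090 (R=1.0000) → pose (-5.5225, 5.0056, -0.8090)
step 4: θ'=-3.3090 (R=0.6000) → pose (-4.9883, 6.0114, -3.3090)

(-4.9883, 6.0114, -3.3090)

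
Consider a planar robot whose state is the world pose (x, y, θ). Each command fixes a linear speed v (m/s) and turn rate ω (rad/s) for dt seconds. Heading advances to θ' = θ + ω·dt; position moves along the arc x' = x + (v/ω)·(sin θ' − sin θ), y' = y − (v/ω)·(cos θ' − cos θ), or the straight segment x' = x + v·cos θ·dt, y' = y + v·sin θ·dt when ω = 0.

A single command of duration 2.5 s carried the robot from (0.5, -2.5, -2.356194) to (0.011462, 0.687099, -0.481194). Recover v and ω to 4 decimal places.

Δθ = -0.481194 − -2.356194 = 1.875000
ω = Δθ/dt = 1.875000/2.5 = 0.7500
R = −Δy/(cos θ' − cos θ) = -2.0000
v = R·ω = -2.0000·0.7500 = -1.5000

v = -1.5000, ω = 0.7500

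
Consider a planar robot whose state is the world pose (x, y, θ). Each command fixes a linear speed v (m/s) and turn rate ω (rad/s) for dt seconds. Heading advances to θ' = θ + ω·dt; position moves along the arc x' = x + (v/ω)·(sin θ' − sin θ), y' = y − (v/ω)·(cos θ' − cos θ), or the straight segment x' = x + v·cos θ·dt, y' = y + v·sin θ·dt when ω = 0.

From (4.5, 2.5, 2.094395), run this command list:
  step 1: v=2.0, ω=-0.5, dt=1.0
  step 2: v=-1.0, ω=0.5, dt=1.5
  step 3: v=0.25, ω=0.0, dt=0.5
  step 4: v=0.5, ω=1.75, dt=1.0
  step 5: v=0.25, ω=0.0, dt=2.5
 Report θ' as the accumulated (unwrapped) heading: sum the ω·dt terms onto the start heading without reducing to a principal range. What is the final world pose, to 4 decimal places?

(3.6471, 2.6013, 4.0944)

step 1: θ'=1.5944 (R=-4.0000) → pose (3.9652, 4.4056, 1.5944)
step 2: θ'=2.3444 (R=-2.0000) → pose (4.5339, 3.0554, 2.3444)
step 3: θ'=2.3444 (straight) → pose (4.4465, 3.1448, 2.3444)
step 4: θ'=4.0944 (R=0.2857) → pose (4.0092, 3.1107, 4.0944)
step 5: θ'=4.0944 (straight) → pose (3.6471, 2.6013, 4.0944)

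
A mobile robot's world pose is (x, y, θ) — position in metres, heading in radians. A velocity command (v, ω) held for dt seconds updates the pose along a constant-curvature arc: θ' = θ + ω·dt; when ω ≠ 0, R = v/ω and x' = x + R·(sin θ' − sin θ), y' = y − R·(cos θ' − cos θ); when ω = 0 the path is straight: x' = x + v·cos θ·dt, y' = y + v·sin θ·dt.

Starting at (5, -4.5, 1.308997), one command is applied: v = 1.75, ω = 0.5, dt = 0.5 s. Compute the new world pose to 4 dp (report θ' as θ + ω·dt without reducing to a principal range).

(5.1190, -3.6354, 1.5590)

θ' = 1.3090 + 0.5·0.5 = 1.5590
R = v/ω = 1.75/0.5 = 3.5000
x' = 5 + 3.5000·(sin 1.5590 − sin 1.3090) = 5.1190
y' = -4.5 − 3.5000·(cos 1.5590 − cos 1.3090) = -3.6354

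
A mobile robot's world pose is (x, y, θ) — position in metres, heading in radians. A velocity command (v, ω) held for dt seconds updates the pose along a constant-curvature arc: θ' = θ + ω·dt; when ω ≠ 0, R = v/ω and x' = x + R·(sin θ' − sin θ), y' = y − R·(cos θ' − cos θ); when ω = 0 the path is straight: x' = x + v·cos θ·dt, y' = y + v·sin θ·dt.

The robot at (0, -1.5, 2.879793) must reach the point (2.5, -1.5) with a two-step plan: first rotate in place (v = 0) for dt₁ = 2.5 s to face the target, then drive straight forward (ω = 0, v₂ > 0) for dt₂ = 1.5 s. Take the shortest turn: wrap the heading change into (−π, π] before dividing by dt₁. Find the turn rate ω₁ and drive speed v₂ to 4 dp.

ω₁ = -1.1519, v₂ = 1.6667

heading to target = atan2(-1.5−-1.5, 2.5−0) = 0.0000
Δθ = wrap(0.0000 − 2.8798) = -2.8798; ω₁ = Δθ/dt₁ = -1.1519
distance = √((2.5−0)² + (-1.5−-1.5)²) = 2.5000; v₂ = distance/dt₂ = 1.6667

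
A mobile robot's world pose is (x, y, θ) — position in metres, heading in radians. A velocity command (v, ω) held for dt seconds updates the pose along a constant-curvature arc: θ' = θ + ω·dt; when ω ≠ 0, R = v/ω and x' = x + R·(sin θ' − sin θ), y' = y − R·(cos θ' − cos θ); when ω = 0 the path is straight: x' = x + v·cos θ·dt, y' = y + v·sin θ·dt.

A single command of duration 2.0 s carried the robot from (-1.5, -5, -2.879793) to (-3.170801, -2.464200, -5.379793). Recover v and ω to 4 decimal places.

Δθ = -5.379793 − -2.879793 = -2.500000
ω = Δθ/dt = -2.500000/2.0 = -1.2500
R = −Δy/(cos θ' − cos θ) = -1.6000
v = R·ω = -1.6000·-1.2500 = 2.0000

v = 2.0000, ω = -1.2500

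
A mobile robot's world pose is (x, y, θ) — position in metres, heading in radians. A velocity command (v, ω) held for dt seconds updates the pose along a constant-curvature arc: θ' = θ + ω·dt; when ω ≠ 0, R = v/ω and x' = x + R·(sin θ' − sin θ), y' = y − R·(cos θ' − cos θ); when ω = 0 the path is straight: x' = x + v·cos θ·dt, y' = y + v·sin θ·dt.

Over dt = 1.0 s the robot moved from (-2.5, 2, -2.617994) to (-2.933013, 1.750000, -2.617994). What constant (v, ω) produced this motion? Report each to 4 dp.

v = 0.5000, ω = 0.0000

Δθ = -2.617994 − -2.617994 = 0.000000
ω = Δθ/dt = 0.000000/1.0 = 0.0000
ω = 0 → v = (Δx·cos θ + Δy·sin θ)/dt = 0.5000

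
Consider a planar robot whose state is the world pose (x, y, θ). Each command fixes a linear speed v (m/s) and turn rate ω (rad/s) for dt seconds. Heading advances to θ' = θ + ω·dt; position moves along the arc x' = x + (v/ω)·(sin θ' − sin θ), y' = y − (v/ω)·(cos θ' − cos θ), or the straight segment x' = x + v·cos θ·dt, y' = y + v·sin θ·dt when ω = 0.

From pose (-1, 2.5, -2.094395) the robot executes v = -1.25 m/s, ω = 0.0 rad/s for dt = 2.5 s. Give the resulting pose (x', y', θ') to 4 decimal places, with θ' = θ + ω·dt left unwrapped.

(0.5625, 5.2063, -2.0944)

θ' = -2.0944 + 0.0·2.5 = -2.0944
ω = 0 → straight: x' = -1 + -1.25·cos(-2.0944)·2.5 = 0.5625
y' = 2.5 + -1.25·sin(-2.0944)·2.5 = 5.2063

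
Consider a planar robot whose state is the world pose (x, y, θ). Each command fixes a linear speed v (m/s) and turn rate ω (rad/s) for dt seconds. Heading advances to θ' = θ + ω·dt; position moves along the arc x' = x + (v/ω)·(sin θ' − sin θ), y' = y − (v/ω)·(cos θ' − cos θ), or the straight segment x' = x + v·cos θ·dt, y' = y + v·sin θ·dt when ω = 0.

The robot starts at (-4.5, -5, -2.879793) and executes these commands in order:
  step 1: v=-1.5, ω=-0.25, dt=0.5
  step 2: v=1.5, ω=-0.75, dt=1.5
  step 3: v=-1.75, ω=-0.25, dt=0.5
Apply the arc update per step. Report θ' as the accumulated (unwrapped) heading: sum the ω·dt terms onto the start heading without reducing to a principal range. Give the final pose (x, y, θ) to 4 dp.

(-5.2736, -4.7295, -4.2548)

step 1: θ'=-3.0048 (R=6.0000) → pose (-3.7653, -4.8516, -3.0048)
step 2: θ'=-4.1298 (R=-2.0000) → pose (-5.7081, -3.9707, -4.1298)
step 3: θ'=-4.2548 (R=7.0000) → pose (-5.2736, -4.7295, -4.2548)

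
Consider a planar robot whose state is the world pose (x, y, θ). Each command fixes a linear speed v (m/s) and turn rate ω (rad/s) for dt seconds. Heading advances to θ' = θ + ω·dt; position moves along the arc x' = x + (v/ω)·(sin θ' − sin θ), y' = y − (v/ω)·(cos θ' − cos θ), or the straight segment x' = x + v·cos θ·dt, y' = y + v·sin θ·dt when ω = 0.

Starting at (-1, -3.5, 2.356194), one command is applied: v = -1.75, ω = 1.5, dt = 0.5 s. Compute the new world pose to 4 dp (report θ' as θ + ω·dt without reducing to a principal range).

(-0.2163, -3.8410, 3.1062)

θ' = 2.3562 + 1.5·0.5 = 3.1062
R = v/ω = -1.75/1.5 = -1.1667
x' = -1 + -1.1667·(sin 3.1062 − sin 2.3562) = -0.2163
y' = -3.5 − -1.1667·(cos 3.1062 − cos 2.3562) = -3.8410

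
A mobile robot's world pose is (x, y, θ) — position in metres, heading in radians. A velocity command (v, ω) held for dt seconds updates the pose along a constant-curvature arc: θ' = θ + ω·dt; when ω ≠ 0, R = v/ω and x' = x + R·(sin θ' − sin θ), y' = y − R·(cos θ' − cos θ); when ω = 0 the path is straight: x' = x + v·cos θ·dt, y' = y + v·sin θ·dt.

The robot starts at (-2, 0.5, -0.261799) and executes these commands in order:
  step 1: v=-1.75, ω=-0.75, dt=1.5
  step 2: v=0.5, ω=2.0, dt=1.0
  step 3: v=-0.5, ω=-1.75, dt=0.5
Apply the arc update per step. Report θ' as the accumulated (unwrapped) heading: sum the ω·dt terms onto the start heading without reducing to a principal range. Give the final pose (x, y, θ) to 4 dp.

(-3.5388, 2.1259, -0.2618)

step 1: θ'=-1.3868 (R=2.3333) → pose (-3.6900, 2.3269, -1.3868)
step 2: θ'=0.6132 (R=0.2500) → pose (-3.3004, 2.1682, 0.6132)
step 3: θ'=-0.2618 (R=0.2857) → pose (-3.5388, 2.1259, -0.2618)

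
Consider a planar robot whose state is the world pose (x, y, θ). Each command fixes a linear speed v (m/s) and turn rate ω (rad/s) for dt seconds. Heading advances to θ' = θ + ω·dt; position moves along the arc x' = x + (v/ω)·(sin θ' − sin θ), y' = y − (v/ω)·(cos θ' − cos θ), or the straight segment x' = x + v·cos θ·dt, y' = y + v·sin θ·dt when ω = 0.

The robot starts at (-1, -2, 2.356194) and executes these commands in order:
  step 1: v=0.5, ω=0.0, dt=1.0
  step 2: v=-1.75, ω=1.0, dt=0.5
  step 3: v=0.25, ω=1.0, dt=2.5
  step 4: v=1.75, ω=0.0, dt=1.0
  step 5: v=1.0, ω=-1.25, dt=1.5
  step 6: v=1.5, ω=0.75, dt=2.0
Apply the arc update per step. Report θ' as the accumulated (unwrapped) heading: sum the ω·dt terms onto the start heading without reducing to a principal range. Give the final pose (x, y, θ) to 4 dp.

(-1.4640, -7.5293, 4.9812)

step 1: θ'=2.3562 (straight) → pose (-1.3536, -1.6464, 2.3562)
step 2: θ'=2.8562 (R=-1.7500) → pose (-0.6088, -2.0882, 2.8562)
step 3: θ'=5.3562 (R=0.2500) → pose (-0.8792, -2.4782, 5.3562)
step 4: θ'=5.3562 (straight) → pose (0.1713, -3.8779, 5.3562)
step 5: θ'=3.4812 (R=-0.8000) → pose (-0.2021, -5.1124, 3.4812)
step 6: θ'=4.9812 (R=2.0000) → pose (-1.4640, -7.5293, 4.9812)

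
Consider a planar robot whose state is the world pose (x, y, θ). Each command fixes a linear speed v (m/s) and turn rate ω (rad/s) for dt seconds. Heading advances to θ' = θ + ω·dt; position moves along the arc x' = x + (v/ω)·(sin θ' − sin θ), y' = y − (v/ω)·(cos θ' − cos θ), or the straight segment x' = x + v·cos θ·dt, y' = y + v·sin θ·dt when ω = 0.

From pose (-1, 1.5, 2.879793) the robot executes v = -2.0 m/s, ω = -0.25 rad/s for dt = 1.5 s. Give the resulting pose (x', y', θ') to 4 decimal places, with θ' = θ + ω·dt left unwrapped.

θ' = 2.8798 + -0.25·1.5 = 2.5048
R = v/ω = -2.0/-0.25 = 8.0000
x' = -1 + 8.0000·(sin 2.5048 − sin 2.8798) = 1.6864
y' = 1.5 − 8.0000·(cos 2.5048 − cos 2.8798) = 0.2046

(1.6864, 0.2046, 2.5048)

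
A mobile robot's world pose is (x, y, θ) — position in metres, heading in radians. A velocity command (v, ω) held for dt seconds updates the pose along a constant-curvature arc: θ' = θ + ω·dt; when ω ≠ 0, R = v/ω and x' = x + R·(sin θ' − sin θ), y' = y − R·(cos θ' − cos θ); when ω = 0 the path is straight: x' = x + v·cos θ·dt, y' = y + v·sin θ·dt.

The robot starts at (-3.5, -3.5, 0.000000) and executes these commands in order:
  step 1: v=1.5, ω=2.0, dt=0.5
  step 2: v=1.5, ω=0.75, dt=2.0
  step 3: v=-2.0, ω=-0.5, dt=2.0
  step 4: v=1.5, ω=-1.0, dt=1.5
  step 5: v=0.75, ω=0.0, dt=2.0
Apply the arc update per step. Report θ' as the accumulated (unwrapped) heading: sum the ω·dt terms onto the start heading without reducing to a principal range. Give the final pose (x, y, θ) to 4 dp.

step 1: θ'=1.0000 (R=0.7500) → pose (-2.8689, -3.1552, 1.0000)
step 2: θ'=2.5000 (R=2.0000) → pose (-3.3549, -0.4723, 2.5000)
step 3: θ'=1.5000 (R=4.0000) → pose (-1.7588, -3.9599, 1.5000)
step 4: θ'=0.0000 (R=-1.5000) → pose (-0.2626, -2.5660, 0.0000)
step 5: θ'=0.0000 (straight) → pose (1.2374, -2.5660, 0.0000)

(1.2374, -2.5660, 0.0000)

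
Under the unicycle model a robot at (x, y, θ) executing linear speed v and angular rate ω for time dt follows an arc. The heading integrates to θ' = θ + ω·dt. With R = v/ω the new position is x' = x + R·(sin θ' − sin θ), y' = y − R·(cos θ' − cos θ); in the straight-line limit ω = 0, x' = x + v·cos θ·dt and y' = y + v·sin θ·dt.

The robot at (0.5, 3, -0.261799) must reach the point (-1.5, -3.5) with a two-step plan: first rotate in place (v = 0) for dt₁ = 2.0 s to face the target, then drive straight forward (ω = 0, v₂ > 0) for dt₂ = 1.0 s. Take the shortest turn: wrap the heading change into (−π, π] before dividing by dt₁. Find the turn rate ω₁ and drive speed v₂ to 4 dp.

heading to target = atan2(-3.5−3, -1.5−0.5) = -1.8693
Δθ = wrap(-1.8693 − -0.2618) = -1.6075; ω₁ = Δθ/dt₁ = -0.8037
distance = √((-1.5−0.5)² + (-3.5−3)²) = 6.8007; v₂ = distance/dt₂ = 6.8007

ω₁ = -0.8037, v₂ = 6.8007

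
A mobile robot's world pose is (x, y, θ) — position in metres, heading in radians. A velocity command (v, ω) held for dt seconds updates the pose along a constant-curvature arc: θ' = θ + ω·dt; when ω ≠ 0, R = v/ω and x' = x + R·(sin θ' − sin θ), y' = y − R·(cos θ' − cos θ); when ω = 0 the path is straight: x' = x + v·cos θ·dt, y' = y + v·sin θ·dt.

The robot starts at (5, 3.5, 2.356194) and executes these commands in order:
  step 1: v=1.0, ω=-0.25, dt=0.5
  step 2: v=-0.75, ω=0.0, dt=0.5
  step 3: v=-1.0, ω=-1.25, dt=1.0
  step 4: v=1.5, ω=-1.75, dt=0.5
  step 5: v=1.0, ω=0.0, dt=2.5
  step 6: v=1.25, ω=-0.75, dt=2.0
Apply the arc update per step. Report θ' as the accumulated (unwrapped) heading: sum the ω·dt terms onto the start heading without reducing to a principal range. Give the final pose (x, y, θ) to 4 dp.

step 1: θ'=2.2312 (R=-4.0000) → pose (4.6694, 3.8747, 2.2312)
step 2: θ'=2.2312 (straight) → pose (4.8995, 3.5785, 2.2312)
step 3: θ'=0.9812 (R=0.8000) → pose (4.9326, 2.6430, 0.9812)
step 4: θ'=0.1062 (R=-0.8571) → pose (5.5542, 3.0187, 0.1062)
step 5: θ'=0.1062 (straight) → pose (8.0401, 3.2837, 0.1062)
step 6: θ'=-1.3938 (R=-1.6667) → pose (9.8574, 1.9198, -1.3938)

(9.8574, 1.9198, -1.3938)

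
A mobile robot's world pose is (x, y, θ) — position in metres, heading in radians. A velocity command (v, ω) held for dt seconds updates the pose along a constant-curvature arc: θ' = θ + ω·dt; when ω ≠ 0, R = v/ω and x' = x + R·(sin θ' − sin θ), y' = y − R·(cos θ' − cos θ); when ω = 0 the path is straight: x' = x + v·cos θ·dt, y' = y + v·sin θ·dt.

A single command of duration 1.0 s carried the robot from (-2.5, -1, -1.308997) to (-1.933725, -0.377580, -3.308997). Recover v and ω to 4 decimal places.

Δθ = -3.308997 − -1.308997 = -2.000000
ω = Δθ/dt = -2.000000/1.0 = -2.0000
R = −Δy/(cos θ' − cos θ) = 0.5000
v = R·ω = 0.5000·-2.0000 = -1.0000

v = -1.0000, ω = -2.0000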